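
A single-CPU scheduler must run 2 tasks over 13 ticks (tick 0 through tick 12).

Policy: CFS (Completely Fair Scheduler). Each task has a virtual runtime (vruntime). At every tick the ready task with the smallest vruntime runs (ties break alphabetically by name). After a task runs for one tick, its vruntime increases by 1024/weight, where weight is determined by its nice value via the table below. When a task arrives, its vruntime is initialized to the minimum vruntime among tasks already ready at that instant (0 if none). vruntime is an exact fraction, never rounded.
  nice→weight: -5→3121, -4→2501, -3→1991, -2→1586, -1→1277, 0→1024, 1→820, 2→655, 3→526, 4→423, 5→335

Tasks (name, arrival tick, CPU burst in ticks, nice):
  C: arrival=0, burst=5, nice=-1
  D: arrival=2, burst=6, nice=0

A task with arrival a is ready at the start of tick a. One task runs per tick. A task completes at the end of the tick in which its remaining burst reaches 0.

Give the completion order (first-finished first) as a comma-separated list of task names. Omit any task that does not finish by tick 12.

t=0: vr[C=0] → run C
t=1: vr[C=1024/1277] → run C
t=2: vr[C=2048/1277 D=2048/1277] → run C
t=3: vr[C=3072/1277 D=2048/1277] → run D
t=4: vr[C=3072/1277 D=3325/1277] → run C
t=5: vr[C=4096/1277 D=3325/1277] → run D
t=6: vr[C=4096/1277 D=4602/1277] → run C
t=7: vr[D=4602/1277] → run D
t=8: vr[D=5879/1277] → run D
t=9: vr[D=7156/1277] → run D
t=10: vr[D=8433/1277] → run D
t=11: (idle)
t=12: (idle)

completion order = C, D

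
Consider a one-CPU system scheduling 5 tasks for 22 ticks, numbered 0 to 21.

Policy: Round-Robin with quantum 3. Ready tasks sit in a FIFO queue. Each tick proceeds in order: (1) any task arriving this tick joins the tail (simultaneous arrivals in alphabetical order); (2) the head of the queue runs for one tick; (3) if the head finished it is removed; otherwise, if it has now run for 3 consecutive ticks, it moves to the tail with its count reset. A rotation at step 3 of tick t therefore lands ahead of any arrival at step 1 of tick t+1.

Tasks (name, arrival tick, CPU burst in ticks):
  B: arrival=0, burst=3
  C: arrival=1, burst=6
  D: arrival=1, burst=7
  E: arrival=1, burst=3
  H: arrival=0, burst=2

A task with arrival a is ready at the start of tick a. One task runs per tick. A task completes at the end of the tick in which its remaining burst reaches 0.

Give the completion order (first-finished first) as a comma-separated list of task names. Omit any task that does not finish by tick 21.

t=0: queue=[B,H] q_used=0 → run B
t=1: queue=[B,H,C,D,E] q_used=1 → run B
t=2: queue=[B,H,C,D,E] q_used=2 → run B
t=3: queue=[H,C,D,E] q_used=0 → run H
t=4: queue=[H,C,D,E] q_used=1 → run H
t=5: queue=[C,D,E] q_used=0 → run C
t=6: queue=[C,D,E] q_used=1 → run C
t=7: queue=[C,D,E] q_used=2 → run C
t=8: queue=[D,E,C] q_used=0 → run D
t=9: queue=[D,E,C] q_used=1 → run D
t=10: queue=[D,E,C] q_used=2 → run D
t=11: queue=[E,C,D] q_used=0 → run E
t=12: queue=[E,C,D] q_used=1 → run E
t=13: queue=[E,C,D] q_used=2 → run E
t=14: queue=[C,D] q_used=0 → run C
t=15: queue=[C,D] q_used=1 → run C
t=16: queue=[C,D] q_used=2 → run C
t=17: queue=[D] q_used=0 → run D
t=18: queue=[D] q_used=1 → run D
t=19: queue=[D] q_used=2 → run D
t=20: queue=[D] q_used=0 → run D
t=21: (idle)

completion order = B, H, E, C, D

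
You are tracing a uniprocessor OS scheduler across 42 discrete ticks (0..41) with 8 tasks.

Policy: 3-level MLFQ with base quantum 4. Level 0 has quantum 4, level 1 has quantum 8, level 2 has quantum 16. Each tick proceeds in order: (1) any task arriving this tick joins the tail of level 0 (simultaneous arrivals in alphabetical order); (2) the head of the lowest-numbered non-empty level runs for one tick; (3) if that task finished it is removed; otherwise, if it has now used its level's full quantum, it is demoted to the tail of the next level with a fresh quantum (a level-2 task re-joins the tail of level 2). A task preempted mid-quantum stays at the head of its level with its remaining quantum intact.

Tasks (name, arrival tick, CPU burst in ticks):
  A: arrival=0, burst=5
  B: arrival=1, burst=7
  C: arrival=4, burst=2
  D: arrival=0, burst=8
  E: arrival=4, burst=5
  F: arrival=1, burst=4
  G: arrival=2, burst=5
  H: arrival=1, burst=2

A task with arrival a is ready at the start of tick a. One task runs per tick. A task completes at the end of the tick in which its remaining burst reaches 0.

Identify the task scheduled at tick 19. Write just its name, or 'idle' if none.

running at tick 19 = G

t=0: L0/L1/L2 = AD/-/- → run A
t=1: L0/L1/L2 = ADBFH/-/- → run A
t=2: L0/L1/L2 = ADBFHG/-/- → run A
t=3: L0/L1/L2 = ADBFHG/-/- → run A
t=4: L0/L1/L2 = DBFHGCE/A/- → run D
t=5: L0/L1/L2 = DBFHGCE/A/- → run D
t=6: L0/L1/L2 = DBFHGCE/A/- → run D
t=7: L0/L1/L2 = DBFHGCE/A/- → run D
t=8: L0/L1/L2 = BFHGCE/AD/- → run B
t=9: L0/L1/L2 = BFHGCE/AD/- → run B
t=10: L0/L1/L2 = BFHGCE/AD/- → run B
t=11: L0/L1/L2 = BFHGCE/AD/- → run B
t=12: L0/L1/L2 = FHGCE/ADB/- → run F
t=13: L0/L1/L2 = FHGCE/ADB/- → run F
t=14: L0/L1/L2 = FHGCE/ADB/- → run F
t=15: L0/L1/L2 = FHGCE/ADB/- → run F
t=16: L0/L1/L2 = HGCE/ADB/- → run H
t=17: L0/L1/L2 = HGCE/ADB/- → run H
t=18: L0/L1/L2 = GCE/ADB/- → run G
t=19: L0/L1/L2 = GCE/ADB/- → run G
t=20: L0/L1/L2 = GCE/ADB/- → run G
t=21: L0/L1/L2 = GCE/ADB/- → run G
t=22: L0/L1/L2 = CE/ADBG/- → run C
t=23: L0/L1/L2 = CE/ADBG/- → run C
t=24: L0/L1/L2 = E/ADBG/- → run E
t=25: L0/L1/L2 = E/ADBG/- → run E
t=26: L0/L1/L2 = E/ADBG/- → run E
t=27: L0/L1/L2 = E/ADBG/- → run E
t=28: L0/L1/L2 = -/ADBGE/- → run A
t=29: L0/L1/L2 = -/DBGE/- → run D
t=30: L0/L1/L2 = -/DBGE/- → run D
t=31: L0/L1/L2 = -/DBGE/- → run D
t=32: L0/L1/L2 = -/DBGE/- → run D
t=33: L0/L1/L2 = -/BGE/- → run B
t=34: L0/L1/L2 = -/BGE/- → run B
t=35: L0/L1/L2 = -/BGE/- → run B
t=36: L0/L1/L2 = -/GE/- → run G
t=37: L0/L1/L2 = -/E/- → run E
t=38: (idle)
t=39: (idle)
t=40: (idle)
t=41: (idle)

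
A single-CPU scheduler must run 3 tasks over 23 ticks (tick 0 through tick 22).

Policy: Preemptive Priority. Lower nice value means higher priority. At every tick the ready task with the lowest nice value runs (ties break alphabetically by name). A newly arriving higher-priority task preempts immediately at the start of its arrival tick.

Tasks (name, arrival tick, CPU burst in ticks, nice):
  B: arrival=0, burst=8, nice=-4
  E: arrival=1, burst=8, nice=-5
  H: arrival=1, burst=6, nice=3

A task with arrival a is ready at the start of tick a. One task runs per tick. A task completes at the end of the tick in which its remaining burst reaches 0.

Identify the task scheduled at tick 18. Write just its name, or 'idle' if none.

running at tick 18 = H

t=0: ready={B} → run B
t=1: ready={B,E,H} → run E
t=2: ready={B,E,H} → run E
t=3: ready={B,E,H} → run E
t=4: ready={B,E,H} → run E
t=5: ready={B,E,H} → run E
t=6: ready={B,E,H} → run E
t=7: ready={B,E,H} → run E
t=8: ready={B,E,H} → run E
t=9: ready={B,H} → run B
t=10: ready={B,H} → run B
t=11: ready={B,H} → run B
t=12: ready={B,H} → run B
t=13: ready={B,H} → run B
t=14: ready={B,H} → run B
t=15: ready={B,H} → run B
t=16: ready={H} → run H
t=17: ready={H} → run H
t=18: ready={H} → run H
t=19: ready={H} → run H
t=20: ready={H} → run H
t=21: ready={H} → run H
t=22: (idle)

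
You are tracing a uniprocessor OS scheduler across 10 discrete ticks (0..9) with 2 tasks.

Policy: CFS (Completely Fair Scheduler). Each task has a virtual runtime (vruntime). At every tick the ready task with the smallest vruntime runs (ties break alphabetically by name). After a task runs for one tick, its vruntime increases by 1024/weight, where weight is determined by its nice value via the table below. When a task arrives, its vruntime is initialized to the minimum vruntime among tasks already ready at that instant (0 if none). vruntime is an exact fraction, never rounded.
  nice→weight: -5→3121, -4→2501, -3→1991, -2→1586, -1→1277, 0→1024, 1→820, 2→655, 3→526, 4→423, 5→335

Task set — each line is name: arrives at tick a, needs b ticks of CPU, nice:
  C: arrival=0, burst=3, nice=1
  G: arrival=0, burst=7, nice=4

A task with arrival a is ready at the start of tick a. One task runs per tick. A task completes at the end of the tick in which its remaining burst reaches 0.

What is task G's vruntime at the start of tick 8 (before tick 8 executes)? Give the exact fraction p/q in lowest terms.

vruntime(G, start of tick 8) = 5120/423

t=0: vr[C=0 G=0] → run C
t=1: vr[C=256/205 G=0] → run G
t=2: vr[C=256/205 G=1024/423] → run C
t=3: vr[C=512/205 G=1024/423] → run G
t=4: vr[C=512/205 G=2048/423] → run C
t=5: vr[G=2048/423] → run G
t=6: vr[G=1024/141] → run G
t=7: vr[G=4096/423] → run G
t=8: vr[G=5120/423] → run G
t=9: vr[G=2048/141] → run G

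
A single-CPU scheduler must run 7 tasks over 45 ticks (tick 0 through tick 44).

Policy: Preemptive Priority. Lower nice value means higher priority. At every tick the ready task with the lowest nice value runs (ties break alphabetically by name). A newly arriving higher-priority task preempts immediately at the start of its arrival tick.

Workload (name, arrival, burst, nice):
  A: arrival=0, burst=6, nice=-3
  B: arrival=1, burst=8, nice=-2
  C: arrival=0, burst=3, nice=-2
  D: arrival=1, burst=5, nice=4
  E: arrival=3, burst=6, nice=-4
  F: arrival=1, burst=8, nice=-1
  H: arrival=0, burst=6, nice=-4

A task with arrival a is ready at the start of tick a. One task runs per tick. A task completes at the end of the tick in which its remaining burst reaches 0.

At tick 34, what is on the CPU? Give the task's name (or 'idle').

t=0: ready={A,C,H} → run H
t=1: ready={A,B,C,D,F,H} → run H
t=2: ready={A,B,C,D,F,H} → run H
t=3: ready={A,B,C,D,E,F,H} → run E
t=4: ready={A,B,C,D,E,F,H} → run E
t=5: ready={A,B,C,D,E,F,H} → run E
t=6: ready={A,B,C,D,E,F,H} → run E
t=7: ready={A,B,C,D,E,F,H} → run E
t=8: ready={A,B,C,D,E,F,H} → run E
t=9: ready={A,B,C,D,F,H} → run H
t=10: ready={A,B,C,D,F,H} → run H
t=11: ready={A,B,C,D,F,H} → run H
t=12: ready={A,B,C,D,F} → run A
t=13: ready={A,B,C,D,F} → run A
t=14: ready={A,B,C,D,F} → run A
t=15: ready={A,B,C,D,F} → run A
t=16: ready={A,B,C,D,F} → run A
t=17: ready={A,B,C,D,F} → run A
t=18: ready={B,C,D,F} → run B
t=19: ready={B,C,D,F} → run B
t=20: ready={B,C,D,F} → run B
t=21: ready={B,C,D,F} → run B
t=22: ready={B,C,D,F} → run B
t=23: ready={B,C,D,F} → run B
t=24: ready={B,C,D,F} → run B
t=25: ready={B,C,D,F} → run B
t=26: ready={C,D,F} → run C
t=27: ready={C,D,F} → run C
t=28: ready={C,D,F} → run C
t=29: ready={D,F} → run F
t=30: ready={D,F} → run F
t=31: ready={D,F} → run F
t=32: ready={D,F} → run F
t=33: ready={D,F} → run F
t=34: ready={D,F} → run F
t=35: ready={D,F} → run F
t=36: ready={D,F} → run F
t=37: ready={D} → run D
t=38: ready={D} → run D
t=39: ready={D} → run D
t=40: ready={D} → run D
t=41: ready={D} → run D
t=42: (idle)
t=43: (idle)
t=44: (idle)

running at tick 34 = F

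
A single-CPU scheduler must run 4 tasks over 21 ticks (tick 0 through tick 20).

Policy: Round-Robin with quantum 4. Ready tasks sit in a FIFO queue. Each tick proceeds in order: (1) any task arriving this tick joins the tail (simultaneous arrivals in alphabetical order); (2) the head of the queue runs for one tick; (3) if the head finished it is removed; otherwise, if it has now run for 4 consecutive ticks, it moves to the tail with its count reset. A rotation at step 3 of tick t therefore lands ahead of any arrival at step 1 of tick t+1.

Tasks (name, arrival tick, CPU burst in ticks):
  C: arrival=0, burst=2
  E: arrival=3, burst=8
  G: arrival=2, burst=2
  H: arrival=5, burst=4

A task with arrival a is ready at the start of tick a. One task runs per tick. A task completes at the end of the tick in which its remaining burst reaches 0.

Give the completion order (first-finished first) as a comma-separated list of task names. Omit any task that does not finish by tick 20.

t=0: queue=[C] q_used=0 → run C
t=1: queue=[C] q_used=1 → run C
t=2: queue=[G] q_used=0 → run G
t=3: queue=[G,E] q_used=1 → run G
t=4: queue=[E] q_used=0 → run E
t=5: queue=[E,H] q_used=1 → run E
t=6: queue=[E,H] q_used=2 → run E
t=7: queue=[E,H] q_used=3 → run E
t=8: queue=[H,E] q_used=0 → run H
t=9: queue=[H,E] q_used=1 → run H
t=10: queue=[H,E] q_used=2 → run H
t=11: queue=[H,E] q_used=3 → run H
t=12: queue=[E] q_used=0 → run E
t=13: queue=[E] q_used=1 → run E
t=14: queue=[E] q_used=2 → run E
t=15: queue=[E] q_used=3 → run E
t=16: (idle)
t=17: (idle)
t=18: (idle)
t=19: (idle)
t=20: (idle)

completion order = C, G, H, E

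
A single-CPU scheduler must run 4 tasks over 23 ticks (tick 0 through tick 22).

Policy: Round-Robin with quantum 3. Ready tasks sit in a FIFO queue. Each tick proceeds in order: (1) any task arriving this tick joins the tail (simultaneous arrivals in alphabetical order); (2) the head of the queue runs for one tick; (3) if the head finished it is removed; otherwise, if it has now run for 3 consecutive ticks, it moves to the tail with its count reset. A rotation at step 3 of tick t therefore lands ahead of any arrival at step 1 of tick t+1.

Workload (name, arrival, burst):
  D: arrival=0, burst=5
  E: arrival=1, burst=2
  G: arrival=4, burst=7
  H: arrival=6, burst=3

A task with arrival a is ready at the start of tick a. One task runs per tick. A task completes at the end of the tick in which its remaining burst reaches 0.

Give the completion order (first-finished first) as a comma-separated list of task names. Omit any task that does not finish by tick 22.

t=0: queue=[D] q_used=0 → run D
t=1: queue=[D,E] q_used=1 → run D
t=2: queue=[D,E] q_used=2 → run D
t=3: queue=[E,D] q_used=0 → run E
t=4: queue=[E,D,G] q_used=1 → run E
t=5: queue=[D,G] q_used=0 → run D
t=6: queue=[D,G,H] q_used=1 → run D
t=7: queue=[G,H] q_used=0 → run G
t=8: queue=[G,H] q_used=1 → run G
t=9: queue=[G,H] q_used=2 → run G
t=10: queue=[H,G] q_used=0 → run H
t=11: queue=[H,G] q_used=1 → run H
t=12: queue=[H,G] q_used=2 → run H
t=13: queue=[G] q_used=0 → run G
t=14: queue=[G] q_used=1 → run G
t=15: queue=[G] q_used=2 → run G
t=16: queue=[G] q_used=0 → run G
t=17: (idle)
t=18: (idle)
t=19: (idle)
t=20: (idle)
t=21: (idle)
t=22: (idle)

completion order = E, D, H, G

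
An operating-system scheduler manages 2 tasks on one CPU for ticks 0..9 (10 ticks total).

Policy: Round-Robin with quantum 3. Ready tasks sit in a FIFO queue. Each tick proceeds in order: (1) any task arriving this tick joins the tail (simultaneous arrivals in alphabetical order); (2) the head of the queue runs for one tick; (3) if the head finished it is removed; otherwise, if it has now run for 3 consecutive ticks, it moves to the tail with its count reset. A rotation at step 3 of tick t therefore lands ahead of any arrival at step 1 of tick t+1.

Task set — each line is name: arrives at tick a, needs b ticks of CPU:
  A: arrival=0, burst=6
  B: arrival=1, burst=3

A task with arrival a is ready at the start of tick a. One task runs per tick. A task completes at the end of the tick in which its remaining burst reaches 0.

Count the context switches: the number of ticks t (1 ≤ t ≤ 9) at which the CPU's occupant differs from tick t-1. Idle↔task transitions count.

context switches = 3

t=0: queue=[A] q_used=0 → run A
t=1: queue=[A,B] q_used=1 → run A
t=2: queue=[A,B] q_used=2 → run A
t=3: queue=[B,A] q_used=0 → run B
t=4: queue=[B,A] q_used=1 → run B
t=5: queue=[B,A] q_used=2 → run B
t=6: queue=[A] q_used=0 → run A
t=7: queue=[A] q_used=1 → run A
t=8: queue=[A] q_used=2 → run A
t=9: (idle)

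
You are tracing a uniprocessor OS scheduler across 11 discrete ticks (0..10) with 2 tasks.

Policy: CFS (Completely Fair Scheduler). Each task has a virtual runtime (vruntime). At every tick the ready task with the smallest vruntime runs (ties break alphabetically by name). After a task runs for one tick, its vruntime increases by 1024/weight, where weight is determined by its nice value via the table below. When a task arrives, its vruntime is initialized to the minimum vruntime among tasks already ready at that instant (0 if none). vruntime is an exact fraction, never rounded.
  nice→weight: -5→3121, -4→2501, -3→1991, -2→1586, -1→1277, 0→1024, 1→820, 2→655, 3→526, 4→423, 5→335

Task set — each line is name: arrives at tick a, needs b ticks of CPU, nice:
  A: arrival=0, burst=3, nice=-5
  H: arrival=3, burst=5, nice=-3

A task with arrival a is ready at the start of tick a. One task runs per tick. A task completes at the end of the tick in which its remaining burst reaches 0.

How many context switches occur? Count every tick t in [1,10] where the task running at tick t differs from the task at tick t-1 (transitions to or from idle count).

t=0: vr[A=0] → run A
t=1: vr[A=1024/3121] → run A
t=2: vr[A=2048/3121] → run A
t=3: vr[H=0] → run H
t=4: vr[H=1024/1991] → run H
t=5: vr[H=2048/1991] → run H
t=6: vr[H=3072/1991] → run H
t=7: vr[H=4096/1991] → run H
t=8: (idle)
t=9: (idle)
t=10: (idle)

context switches = 2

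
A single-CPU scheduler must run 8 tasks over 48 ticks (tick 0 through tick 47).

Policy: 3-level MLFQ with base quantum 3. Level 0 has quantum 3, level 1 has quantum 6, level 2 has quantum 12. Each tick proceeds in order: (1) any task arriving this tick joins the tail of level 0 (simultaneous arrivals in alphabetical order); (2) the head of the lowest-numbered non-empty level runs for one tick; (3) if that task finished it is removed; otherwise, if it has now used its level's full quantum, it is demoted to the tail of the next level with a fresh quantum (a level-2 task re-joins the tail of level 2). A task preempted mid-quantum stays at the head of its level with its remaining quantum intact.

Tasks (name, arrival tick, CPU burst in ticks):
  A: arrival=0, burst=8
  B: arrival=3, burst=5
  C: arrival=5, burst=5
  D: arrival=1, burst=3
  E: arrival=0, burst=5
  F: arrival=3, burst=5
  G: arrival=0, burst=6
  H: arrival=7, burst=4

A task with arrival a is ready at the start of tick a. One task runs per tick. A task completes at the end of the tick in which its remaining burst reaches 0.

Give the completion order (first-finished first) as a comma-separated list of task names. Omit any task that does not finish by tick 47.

t=0: L0/L1/L2 = AEG/-/- → run A
t=1: L0/L1/L2 = AEGD/-/- → run A
t=2: L0/L1/L2 = AEGD/-/- → run A
t=3: L0/L1/L2 = EGDBF/A/- → run E
t=4: L0/L1/L2 = EGDBF/A/- → run E
t=5: L0/L1/L2 = EGDBFC/A/- → run E
t=6: L0/L1/L2 = GDBFC/AE/- → run G
t=7: L0/L1/L2 = GDBFCH/AE/- → run G
t=8: L0/L1/L2 = GDBFCH/AE/- → run G
t=9: L0/L1/L2 = DBFCH/AEG/- → run D
t=10: L0/L1/L2 = DBFCH/AEG/- → run D
t=11: L0/L1/L2 = DBFCH/AEG/- → run D
t=12: L0/L1/L2 = BFCH/AEG/- → run B
t=13: L0/L1/L2 = BFCH/AEG/- → run B
t=14: L0/L1/L2 = BFCH/AEG/- → run B
t=15: L0/L1/L2 = FCH/AEGB/- → run F
t=16: L0/L1/L2 = FCH/AEGB/- → run F
t=17: L0/L1/L2 = FCH/AEGB/- → run F
t=18: L0/L1/L2 = CH/AEGBF/- → run C
t=19: L0/L1/L2 = CH/AEGBF/- → run C
t=20: L0/L1/L2 = CH/AEGBF/- → run C
t=21: L0/L1/L2 = H/AEGBFC/- → run H
t=22: L0/L1/L2 = H/AEGBFC/- → run H
t=23: L0/L1/L2 = H/AEGBFC/- → run H
t=24: L0/L1/L2 = -/AEGBFCH/- → run A
t=25: L0/L1/L2 = -/AEGBFCH/- → run A
t=26: L0/L1/L2 = -/AEGBFCH/- → run A
t=27: L0/L1/L2 = -/AEGBFCH/- → run A
t=28: L0/L1/L2 = -/AEGBFCH/- → run A
t=29: L0/L1/L2 = -/EGBFCH/- → run E
t=30: L0/L1/L2 = -/EGBFCH/- → run E
t=31: L0/L1/L2 = -/GBFCH/- → run G
t=32: L0/L1/L2 = -/GBFCH/- → run G
t=33: L0/L1/L2 = -/GBFCH/- → run G
t=34: L0/L1/L2 = -/BFCH/- → run B
t=35: L0/L1/L2 = -/BFCH/- → run B
t=36: L0/L1/L2 = -/FCH/- → run F
t=37: L0/L1/L2 = -/FCH/- → run F
t=38: L0/L1/L2 = -/CH/- → run C
t=39: L0/L1/L2 = -/CH/- → run C
t=40: L0/L1/L2 = -/H/- → run H
t=41: (idle)
t=42: (idle)
t=43: (idle)
t=44: (idle)
t=45: (idle)
t=46: (idle)
t=47: (idle)

completion order = D, A, E, G, B, F, C, H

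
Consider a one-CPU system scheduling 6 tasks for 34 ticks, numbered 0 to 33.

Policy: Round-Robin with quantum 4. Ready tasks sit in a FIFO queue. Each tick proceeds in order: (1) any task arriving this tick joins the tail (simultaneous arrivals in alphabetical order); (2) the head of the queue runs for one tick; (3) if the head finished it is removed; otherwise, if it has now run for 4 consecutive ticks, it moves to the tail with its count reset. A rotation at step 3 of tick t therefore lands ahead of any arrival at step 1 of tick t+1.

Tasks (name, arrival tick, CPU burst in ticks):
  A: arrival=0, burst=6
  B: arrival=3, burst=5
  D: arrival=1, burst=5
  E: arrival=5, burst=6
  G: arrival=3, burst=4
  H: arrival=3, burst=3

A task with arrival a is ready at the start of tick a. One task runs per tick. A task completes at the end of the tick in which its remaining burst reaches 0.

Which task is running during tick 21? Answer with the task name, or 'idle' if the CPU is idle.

running at tick 21 = E

t=0: queue=[A] q_used=0 → run A
t=1: queue=[A,D] q_used=1 → run A
t=2: queue=[A,D] q_used=2 → run A
t=3: queue=[A,D,B,G,H] q_used=3 → run A
t=4: queue=[D,B,G,H,A] q_used=0 → run D
t=5: queue=[D,B,G,H,A,E] q_used=1 → run D
t=6: queue=[D,B,G,H,A,E] q_used=2 → run D
t=7: queue=[D,B,G,H,A,E] q_used=3 → run D
t=8: queue=[B,G,H,A,E,D] q_used=0 → run B
t=9: queue=[B,G,H,A,E,D] q_used=1 → run B
t=10: queue=[B,G,H,A,E,D] q_used=2 → run B
t=11: queue=[B,G,H,A,E,D] q_used=3 → run B
t=12: queue=[G,H,A,E,D,B] q_used=0 → run G
t=13: queue=[G,H,A,E,D,B] q_used=1 → run G
t=14: queue=[G,H,A,E,D,B] q_used=2 → run G
t=15: queue=[G,H,A,E,D,B] q_used=3 → run G
t=16: queue=[H,A,E,D,B] q_used=0 → run H
t=17: queue=[H,A,E,D,B] q_used=1 → run H
t=18: queue=[H,A,E,D,B] q_used=2 → run H
t=19: queue=[A,E,D,B] q_used=0 → run A
t=20: queue=[A,E,D,B] q_used=1 → run A
t=21: queue=[E,D,B] q_used=0 → run E
t=22: queue=[E,D,B] q_used=1 → run E
t=23: queue=[E,D,B] q_used=2 → run E
t=24: queue=[E,D,B] q_used=3 → run E
t=25: queue=[D,B,E] q_used=0 → run D
t=26: queue=[B,E] q_used=0 → run B
t=27: queue=[E] q_used=0 → run E
t=28: queue=[E] q_used=1 → run E
t=29: (idle)
t=30: (idle)
t=31: (idle)
t=32: (idle)
t=33: (idle)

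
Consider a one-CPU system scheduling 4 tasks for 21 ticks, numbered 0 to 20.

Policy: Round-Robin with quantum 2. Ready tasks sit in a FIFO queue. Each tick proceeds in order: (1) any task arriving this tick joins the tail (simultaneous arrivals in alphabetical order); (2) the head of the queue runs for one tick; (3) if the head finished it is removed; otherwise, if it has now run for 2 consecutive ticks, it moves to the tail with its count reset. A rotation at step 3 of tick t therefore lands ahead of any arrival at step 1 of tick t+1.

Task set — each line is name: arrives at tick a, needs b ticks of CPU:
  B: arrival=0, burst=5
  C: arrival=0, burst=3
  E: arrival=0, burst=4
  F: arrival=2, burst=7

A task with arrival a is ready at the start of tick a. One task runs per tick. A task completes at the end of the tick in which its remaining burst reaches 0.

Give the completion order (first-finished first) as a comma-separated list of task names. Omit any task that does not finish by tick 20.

t=0: queue=[B,C,E] q_used=0 → run B
t=1: queue=[B,C,E] q_used=1 → run B
t=2: queue=[C,E,B,F] q_used=0 → run C
t=3: queue=[C,E,B,F] q_used=1 → run C
t=4: queue=[E,B,F,C] q_used=0 → run E
t=5: queue=[E,B,F,C] q_used=1 → run E
t=6: queue=[B,F,C,E] q_used=0 → run B
t=7: queue=[B,F,C,E] q_used=1 → run B
t=8: queue=[F,C,E,B] q_used=0 → run F
t=9: queue=[F,C,E,B] q_used=1 → run F
t=10: queue=[C,E,B,F] q_used=0 → run C
t=11: queue=[E,B,F] q_used=0 → run E
t=12: queue=[E,B,F] q_used=1 → run E
t=13: queue=[B,F] q_used=0 → run B
t=14: queue=[F] q_used=0 → run F
t=15: queue=[F] q_used=1 → run F
t=16: queue=[F] q_used=0 → run F
t=17: queue=[F] q_used=1 → run F
t=18: queue=[F] q_used=0 → run F
t=19: (idle)
t=20: (idle)

completion order = C, E, B, F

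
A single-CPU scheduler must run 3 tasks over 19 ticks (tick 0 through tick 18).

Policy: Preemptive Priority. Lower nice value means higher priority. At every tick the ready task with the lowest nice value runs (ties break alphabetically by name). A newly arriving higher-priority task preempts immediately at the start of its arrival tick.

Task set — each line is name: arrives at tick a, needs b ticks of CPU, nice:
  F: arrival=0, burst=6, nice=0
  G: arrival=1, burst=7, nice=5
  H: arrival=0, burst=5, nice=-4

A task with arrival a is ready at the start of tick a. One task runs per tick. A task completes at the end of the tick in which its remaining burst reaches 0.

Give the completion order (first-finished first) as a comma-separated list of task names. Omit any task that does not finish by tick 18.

t=0: ready={F,H} → run H
t=1: ready={F,G,H} → run H
t=2: ready={F,G,H} → run H
t=3: ready={F,G,H} → run H
t=4: ready={F,G,H} → run H
t=5: ready={F,G} → run F
t=6: ready={F,G} → run F
t=7: ready={F,G} → run F
t=8: ready={F,G} → run F
t=9: ready={F,G} → run F
t=10: ready={F,G} → run F
t=11: ready={G} → run G
t=12: ready={G} → run G
t=13: ready={G} → run G
t=14: ready={G} → run G
t=15: ready={G} → run G
t=16: ready={G} → run G
t=17: ready={G} → run G
t=18: (idle)

completion order = H, F, G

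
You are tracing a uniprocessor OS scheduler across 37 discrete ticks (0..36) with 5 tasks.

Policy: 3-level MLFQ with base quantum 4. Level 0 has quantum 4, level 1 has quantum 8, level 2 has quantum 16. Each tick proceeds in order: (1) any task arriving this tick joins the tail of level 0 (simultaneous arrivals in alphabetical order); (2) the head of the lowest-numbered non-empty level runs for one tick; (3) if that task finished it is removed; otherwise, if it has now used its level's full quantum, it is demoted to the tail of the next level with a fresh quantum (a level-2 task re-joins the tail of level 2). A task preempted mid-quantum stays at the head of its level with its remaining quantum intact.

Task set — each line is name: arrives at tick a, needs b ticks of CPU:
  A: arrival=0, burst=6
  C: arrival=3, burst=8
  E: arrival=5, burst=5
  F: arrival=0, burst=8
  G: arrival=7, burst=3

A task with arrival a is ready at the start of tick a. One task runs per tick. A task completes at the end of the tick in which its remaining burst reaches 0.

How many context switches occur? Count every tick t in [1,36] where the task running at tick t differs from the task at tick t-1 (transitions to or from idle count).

context switches = 9

t=0: L0/L1/L2 = AF/-/- → run A
t=1: L0/L1/L2 = AF/-/- → run A
t=2: L0/L1/L2 = AF/-/- → run A
t=3: L0/L1/L2 = AFC/-/- → run A
t=4: L0/L1/L2 = FC/A/- → run F
t=5: L0/L1/L2 = FCE/A/- → run F
t=6: L0/L1/L2 = FCE/A/- → run F
t=7: L0/L1/L2 = FCEG/A/- → run F
t=8: L0/L1/L2 = CEG/AF/- → run C
t=9: L0/L1/L2 = CEG/AF/- → run C
t=10: L0/L1/L2 = CEG/AF/- → run C
t=11: L0/L1/L2 = CEG/AF/- → run C
t=12: L0/L1/L2 = EG/AFC/- → run E
t=13: L0/L1/L2 = EG/AFC/- → run E
t=14: L0/L1/L2 = EG/AFC/- → run E
t=15: L0/L1/L2 = EG/AFC/- → run E
t=16: L0/L1/L2 = G/AFCE/- → run G
t=17: L0/L1/L2 = G/AFCE/- → run G
t=18: L0/L1/L2 = G/AFCE/- → run G
t=19: L0/L1/L2 = -/AFCE/- → run A
t=20: L0/L1/L2 = -/AFCE/- → run A
t=21: L0/L1/L2 = -/FCE/- → run F
t=22: L0/L1/L2 = -/FCE/- → run F
t=23: L0/L1/L2 = -/FCE/- → run F
t=24: L0/L1/L2 = -/FCE/- → run F
t=25: L0/L1/L2 = -/CE/- → run C
t=26: L0/L1/L2 = -/CE/- → run C
t=27: L0/L1/L2 = -/CE/- → run C
t=28: L0/L1/L2 = -/CE/- → run C
t=29: L0/L1/L2 = -/E/- → run E
t=30: (idle)
t=31: (idle)
t=32: (idle)
t=33: (idle)
t=34: (idle)
t=35: (idle)
t=36: (idle)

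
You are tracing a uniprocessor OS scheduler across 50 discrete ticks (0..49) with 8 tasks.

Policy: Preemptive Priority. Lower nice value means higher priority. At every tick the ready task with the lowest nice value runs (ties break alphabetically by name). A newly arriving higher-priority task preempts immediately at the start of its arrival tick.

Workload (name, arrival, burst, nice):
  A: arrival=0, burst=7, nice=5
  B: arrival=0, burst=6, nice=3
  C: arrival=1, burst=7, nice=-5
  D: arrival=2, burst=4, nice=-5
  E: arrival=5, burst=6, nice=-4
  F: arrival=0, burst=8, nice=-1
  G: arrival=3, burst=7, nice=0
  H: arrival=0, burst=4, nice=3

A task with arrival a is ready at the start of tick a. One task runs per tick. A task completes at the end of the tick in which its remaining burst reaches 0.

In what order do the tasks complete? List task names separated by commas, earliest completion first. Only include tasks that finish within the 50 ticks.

completion order = C, D, E, F, G, B, H, A

t=0: ready={A,B,F,H} → run F
t=1: ready={A,B,C,F,H} → run C
t=2: ready={A,B,C,D,F,H} → run C
t=3: ready={A,B,C,D,F,G,H} → run C
t=4: ready={A,B,C,D,F,G,H} → run C
t=5: ready={A,B,C,D,E,F,G,H} → run C
t=6: ready={A,B,C,D,E,F,G,H} → run C
t=7: ready={A,B,C,D,E,F,G,H} → run C
t=8: ready={A,B,D,E,F,G,H} → run D
t=9: ready={A,B,D,E,F,G,H} → run D
t=10: ready={A,B,D,E,F,G,H} → run D
t=11: ready={A,B,D,E,F,G,H} → run D
t=12: ready={A,B,E,F,G,H} → run E
t=13: ready={A,B,E,F,G,H} → run E
t=14: ready={A,B,E,F,G,H} → run E
t=15: ready={A,B,E,F,G,H} → run E
t=16: ready={A,B,E,F,G,H} → run E
t=17: ready={A,B,E,F,G,H} → run E
t=18: ready={A,B,F,G,H} → run F
t=19: ready={A,B,F,G,H} → run F
t=20: ready={A,B,F,G,H} → run F
t=21: ready={A,B,F,G,H} → run F
t=22: ready={A,B,F,G,H} → run F
t=23: ready={A,B,F,G,H} → run F
t=24: ready={A,B,F,G,H} → run F
t=25: ready={A,B,G,H} → run G
t=26: ready={A,B,G,H} → run G
t=27: ready={A,B,G,H} → run G
t=28: ready={A,B,G,H} → run G
t=29: ready={A,B,G,H} → run G
t=30: ready={A,B,G,H} → run G
t=31: ready={A,B,G,H} → run G
t=32: ready={A,B,H} → run B
t=33: ready={A,B,H} → run B
t=34: ready={A,B,H} → run B
t=35: ready={A,B,H} → run B
t=36: ready={A,B,H} → run B
t=37: ready={A,B,H} → run B
t=38: ready={A,H} → run H
t=39: ready={A,H} → run H
t=40: ready={A,H} → run H
t=41: ready={A,H} → run H
t=42: ready={A} → run A
t=43: ready={A} → run A
t=44: ready={A} → run A
t=45: ready={A} → run A
t=46: ready={A} → run A
t=47: ready={A} → run A
t=48: ready={A} → run A
t=49: (idle)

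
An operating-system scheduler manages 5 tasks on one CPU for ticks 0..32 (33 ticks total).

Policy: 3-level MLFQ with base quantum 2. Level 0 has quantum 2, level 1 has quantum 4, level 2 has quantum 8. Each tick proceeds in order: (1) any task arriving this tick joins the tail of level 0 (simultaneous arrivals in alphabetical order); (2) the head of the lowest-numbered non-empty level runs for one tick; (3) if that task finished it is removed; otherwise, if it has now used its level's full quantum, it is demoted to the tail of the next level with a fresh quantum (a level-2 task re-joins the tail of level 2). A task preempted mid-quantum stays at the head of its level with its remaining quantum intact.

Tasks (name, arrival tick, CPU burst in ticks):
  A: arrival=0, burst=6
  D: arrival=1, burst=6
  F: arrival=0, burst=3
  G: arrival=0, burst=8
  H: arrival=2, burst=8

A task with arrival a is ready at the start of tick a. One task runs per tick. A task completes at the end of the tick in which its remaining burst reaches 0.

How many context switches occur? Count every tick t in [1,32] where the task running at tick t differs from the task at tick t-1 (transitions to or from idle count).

t=0: L0/L1/L2 = AFG/-/- → run A
t=1: L0/L1/L2 = AFGD/-/- → run A
t=2: L0/L1/L2 = FGDH/A/- → run F
t=3: L0/L1/L2 = FGDH/A/- → run F
t=4: L0/L1/L2 = GDH/AF/- → run G
t=5: L0/L1/L2 = GDH/AF/- → run G
t=6: L0/L1/L2 = DH/AFG/- → run D
t=7: L0/L1/L2 = DH/AFG/- → run D
t=8: L0/L1/L2 = H/AFGD/- → run H
t=9: L0/L1/L2 = H/AFGD/- → run H
t=10: L0/L1/L2 = -/AFGDH/- → run A
t=11: L0/L1/L2 = -/AFGDH/- → run A
t=12: L0/L1/L2 = -/AFGDH/- → run A
t=13: L0/L1/L2 = -/AFGDH/- → run A
t=14: L0/L1/L2 = -/FGDH/- → run F
t=15: L0/L1/L2 = -/GDH/- → run G
t=16: L0/L1/L2 = -/GDH/- → run G
t=17: L0/L1/L2 = -/GDH/- → run G
t=18: L0/L1/L2 = -/GDH/- → run G
t=19: L0/L1/L2 = -/DH/G → run D
t=20: L0/L1/L2 = -/DH/G → run D
t=21: L0/L1/L2 = -/DH/G → run D
t=22: L0/L1/L2 = -/DH/G → run D
t=23: L0/L1/L2 = -/H/G → run H
t=24: L0/L1/L2 = -/H/G → run H
t=25: L0/L1/L2 = -/H/G → run H
t=26: L0/L1/L2 = -/H/G → run H
t=27: L0/L1/L2 = -/-/GH → run G
t=28: L0/L1/L2 = -/-/GH → run G
t=29: L0/L1/L2 = -/-/H → run H
t=30: L0/L1/L2 = -/-/H → run H
t=31: (idle)
t=32: (idle)

context switches = 12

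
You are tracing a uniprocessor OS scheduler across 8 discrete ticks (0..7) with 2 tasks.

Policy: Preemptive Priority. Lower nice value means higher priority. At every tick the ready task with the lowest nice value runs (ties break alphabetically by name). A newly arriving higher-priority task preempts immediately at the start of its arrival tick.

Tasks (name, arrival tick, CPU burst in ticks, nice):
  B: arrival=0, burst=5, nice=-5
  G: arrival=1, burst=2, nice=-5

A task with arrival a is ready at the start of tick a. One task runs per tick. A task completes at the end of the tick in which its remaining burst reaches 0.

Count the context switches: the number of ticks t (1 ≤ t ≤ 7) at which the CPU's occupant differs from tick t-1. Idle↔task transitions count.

t=0: ready={B} → run B
t=1: ready={B,G} → run B
t=2: ready={B,G} → run B
t=3: ready={B,G} → run B
t=4: ready={B,G} → run B
t=5: ready={G} → run G
t=6: ready={G} → run G
t=7: (idle)

context switches = 2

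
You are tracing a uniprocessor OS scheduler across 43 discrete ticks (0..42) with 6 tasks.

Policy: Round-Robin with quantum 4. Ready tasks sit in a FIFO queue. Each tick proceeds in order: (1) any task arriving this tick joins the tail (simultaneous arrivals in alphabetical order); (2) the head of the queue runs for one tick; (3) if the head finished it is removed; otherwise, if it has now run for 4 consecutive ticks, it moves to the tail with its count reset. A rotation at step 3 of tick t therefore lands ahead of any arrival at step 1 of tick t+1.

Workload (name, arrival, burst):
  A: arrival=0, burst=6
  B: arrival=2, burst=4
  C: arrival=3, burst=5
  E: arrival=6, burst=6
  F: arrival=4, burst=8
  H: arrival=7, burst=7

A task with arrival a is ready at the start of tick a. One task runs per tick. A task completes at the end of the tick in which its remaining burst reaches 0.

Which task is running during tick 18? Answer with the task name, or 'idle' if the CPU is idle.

t=0: queue=[A] q_used=0 → run A
t=1: queue=[A] q_used=1 → run A
t=2: queue=[A,B] q_used=2 → run A
t=3: queue=[A,B,C] q_used=3 → run A
t=4: queue=[B,C,A,F] q_used=0 → run B
t=5: queue=[B,C,A,F] q_used=1 → run B
t=6: queue=[B,C,A,F,E] q_used=2 → run B
t=7: queue=[B,C,A,F,E,H] q_used=3 → run B
t=8: queue=[C,A,F,E,H] q_used=0 → run C
t=9: queue=[C,A,F,E,H] q_used=1 → run C
t=10: queue=[C,A,F,E,H] q_used=2 → run C
t=11: queue=[C,A,F,E,H] q_used=3 → run C
t=12: queue=[A,F,E,H,C] q_used=0 → run A
t=13: queue=[A,F,E,H,C] q_used=1 → run A
t=14: queue=[F,E,H,C] q_used=0 → run F
t=15: queue=[F,E,H,C] q_used=1 → run F
t=16: queue=[F,E,H,C] q_used=2 → run F
t=17: queue=[F,E,H,C] q_used=3 → run F
t=18: queue=[E,H,C,F] q_used=0 → run E
t=19: queue=[E,H,C,F] q_used=1 → run E
t=20: queue=[E,H,C,F] q_used=2 → run E
t=21: queue=[E,H,C,F] q_used=3 → run E
t=22: queue=[H,C,F,E] q_used=0 → run H
t=23: queue=[H,C,F,E] q_used=1 → run H
t=24: queue=[H,C,F,E] q_used=2 → run H
t=25: queue=[H,C,F,E] q_used=3 → run H
t=26: queue=[C,F,E,H] q_used=0 → run C
t=27: queue=[F,E,H] q_used=0 → run F
t=28: queue=[F,E,H] q_used=1 → run F
t=29: queue=[F,E,H] q_used=2 → run F
t=30: queue=[F,E,H] q_used=3 → run F
t=31: queue=[E,H] q_used=0 → run E
t=32: queue=[E,H] q_used=1 → run E
t=33: queue=[H] q_used=0 → run H
t=34: queue=[H] q_used=1 → run H
t=35: queue=[H] q_used=2 → run H
t=36: (idle)
t=37: (idle)
t=38: (idle)
t=39: (idle)
t=40: (idle)
t=41: (idle)
t=42: (idle)

running at tick 18 = E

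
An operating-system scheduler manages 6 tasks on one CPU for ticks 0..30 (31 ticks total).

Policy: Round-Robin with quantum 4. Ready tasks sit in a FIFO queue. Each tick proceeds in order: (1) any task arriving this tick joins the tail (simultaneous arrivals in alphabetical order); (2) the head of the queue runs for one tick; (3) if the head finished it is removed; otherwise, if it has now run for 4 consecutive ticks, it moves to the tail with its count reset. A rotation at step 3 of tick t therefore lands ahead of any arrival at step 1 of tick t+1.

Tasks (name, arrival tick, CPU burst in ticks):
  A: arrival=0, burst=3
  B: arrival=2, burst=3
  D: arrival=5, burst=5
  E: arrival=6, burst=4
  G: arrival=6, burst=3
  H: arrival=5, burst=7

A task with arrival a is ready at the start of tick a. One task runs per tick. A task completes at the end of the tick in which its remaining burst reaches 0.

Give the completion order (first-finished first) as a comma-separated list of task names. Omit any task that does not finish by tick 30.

completion order = A, B, E, G, D, H

t=0: queue=[A] q_used=0 → run A
t=1: queue=[A] q_used=1 → run A
t=2: queue=[A,B] q_used=2 → run A
t=3: queue=[B] q_used=0 → run B
t=4: queue=[B] q_used=1 → run B
t=5: queue=[B,D,H] q_used=2 → run B
t=6: queue=[D,H,E,G] q_used=0 → run D
t=7: queue=[D,H,E,G] q_used=1 → run D
t=8: queue=[D,H,E,G] q_used=2 → run D
t=9: queue=[D,H,E,G] q_used=3 → run D
t=10: queue=[H,E,G,D] q_used=0 → run H
t=11: queue=[H,E,G,D] q_used=1 → run H
t=12: queue=[H,E,G,D] q_used=2 → run H
t=13: queue=[H,E,G,D] q_used=3 → run H
t=14: queue=[E,G,D,H] q_used=0 → run E
t=15: queue=[E,G,D,H] q_used=1 → run E
t=16: queue=[E,G,D,H] q_used=2 → run E
t=17: queue=[E,G,D,H] q_used=3 → run E
t=18: queue=[G,D,H] q_used=0 → run G
t=19: queue=[G,D,H] q_used=1 → run G
t=20: queue=[G,D,H] q_used=2 → run G
t=21: queue=[D,H] q_used=0 → run D
t=22: queue=[H] q_used=0 → run H
t=23: queue=[H] q_used=1 → run H
t=24: queue=[H] q_used=2 → run H
t=25: (idle)
t=26: (idle)
t=27: (idle)
t=28: (idle)
t=29: (idle)
t=30: (idle)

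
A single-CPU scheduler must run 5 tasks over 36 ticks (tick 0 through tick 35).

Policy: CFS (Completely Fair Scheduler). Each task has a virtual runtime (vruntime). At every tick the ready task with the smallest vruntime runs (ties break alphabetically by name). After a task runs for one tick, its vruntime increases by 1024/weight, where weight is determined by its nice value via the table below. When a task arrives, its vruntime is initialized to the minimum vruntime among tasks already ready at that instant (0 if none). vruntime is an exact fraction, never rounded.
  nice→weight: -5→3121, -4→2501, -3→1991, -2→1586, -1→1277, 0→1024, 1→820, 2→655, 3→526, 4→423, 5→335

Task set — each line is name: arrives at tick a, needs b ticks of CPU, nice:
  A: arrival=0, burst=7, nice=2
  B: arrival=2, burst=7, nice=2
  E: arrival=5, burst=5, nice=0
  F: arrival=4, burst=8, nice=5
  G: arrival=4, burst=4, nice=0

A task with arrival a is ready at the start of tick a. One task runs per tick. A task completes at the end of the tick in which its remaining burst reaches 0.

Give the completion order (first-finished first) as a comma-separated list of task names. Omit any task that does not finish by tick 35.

completion order = G, E, A, B, F

t=0: vr[A=0] → run A
t=1: vr[A=1024/655] → run A
t=2: vr[A=2048/655 B=2048/655] → run A
t=3: vr[A=3072/655 B=2048/655] → run B
t=4: vr[A=3072/655 B=3072/655 F=3072/655 G=3072/655] → run A
t=5: vr[A=4096/655 B=3072/655 E=3072/655 F=3072/655 G=3072/655] → run B
t=6: vr[A=4096/655 B=4096/655 E=3072/655 F=3072/655 G=3072/655] → run E
t=7: vr[A=4096/655 B=4096/655 E=3727/655 F=3072/655 G=3072/655] → run F
t=8: vr[A=4096/655 B=4096/655 E=3727/655 F=339968/43885 G=3072/655] → run G
t=9: vr[A=4096/655 B=4096/655 E=3727/655 F=339968/43885 G=3727/655] → run E
t=10: vr[A=4096/655 B=4096/655 E=4382/655 F=339968/43885 G=3727/655] → run G
t=11: vr[A=4096/655 B=4096/655 E=4382/655 F=339968/43885 G=4382/655] → run A
t=12: vr[A=1024/131 B=4096/655 E=4382/655 F=339968/43885 G=4382/655] → run B
t=13: vr[A=1024/131 B=1024/131 E=4382/655 F=339968/43885 G=4382/655] → run E
t=14: vr[A=1024/131 B=1024/131 E=5037/655 F=339968/43885 G=4382/655] → run G
t=15: vr[A=1024/131 B=1024/131 E=5037/655 F=339968/43885 G=5037/655] → run E
t=16: vr[A=1024/131 B=1024/131 E=5692/655 F=339968/43885 G=5037/655] → run G
t=17: vr[A=1024/131 B=1024/131 E=5692/655 F=339968/43885] → run F
t=18: vr[A=1024/131 B=1024/131 E=5692/655 F=474112/43885] → run A
t=19: vr[A=6144/655 B=1024/131 E=5692/655 F=474112/43885] → run B
t=20: vr[A=6144/655 B=6144/655 E=5692/655 F=474112/43885] → run E
t=21: vr[A=6144/655 B=6144/655 F=474112/43885] → run A
t=22: vr[B=6144/655 F=474112/43885] → run B
t=23: vr[B=7168/655 F=474112/43885] → run F
t=24: vr[B=7168/655 F=608256/43885] → run B
t=25: vr[B=8192/655 F=608256/43885] → run B
t=26: vr[F=608256/43885] → run F
t=27: vr[F=148480/8777] → run F
t=28: vr[F=876544/43885] → run F
t=29: vr[F=1010688/43885] → run F
t=30: vr[F=1144832/43885] → run F
t=31: (idle)
t=32: (idle)
t=33: (idle)
t=34: (idle)
t=35: (idle)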